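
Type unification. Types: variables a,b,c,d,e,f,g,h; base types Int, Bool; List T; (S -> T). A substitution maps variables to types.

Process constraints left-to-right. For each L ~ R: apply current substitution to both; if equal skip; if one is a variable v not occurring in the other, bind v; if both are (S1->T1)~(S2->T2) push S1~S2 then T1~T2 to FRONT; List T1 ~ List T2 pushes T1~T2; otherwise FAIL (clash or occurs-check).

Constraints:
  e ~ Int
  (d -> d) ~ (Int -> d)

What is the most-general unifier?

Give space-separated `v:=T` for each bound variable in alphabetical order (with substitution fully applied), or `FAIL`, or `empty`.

Answer: d:=Int e:=Int

Derivation:
step 1: unify e ~ Int  [subst: {-} | 1 pending]
  bind e := Int
step 2: unify (d -> d) ~ (Int -> d)  [subst: {e:=Int} | 0 pending]
  -> decompose arrow: push d~Int, d~d
step 3: unify d ~ Int  [subst: {e:=Int} | 1 pending]
  bind d := Int
step 4: unify Int ~ Int  [subst: {e:=Int, d:=Int} | 0 pending]
  -> identical, skip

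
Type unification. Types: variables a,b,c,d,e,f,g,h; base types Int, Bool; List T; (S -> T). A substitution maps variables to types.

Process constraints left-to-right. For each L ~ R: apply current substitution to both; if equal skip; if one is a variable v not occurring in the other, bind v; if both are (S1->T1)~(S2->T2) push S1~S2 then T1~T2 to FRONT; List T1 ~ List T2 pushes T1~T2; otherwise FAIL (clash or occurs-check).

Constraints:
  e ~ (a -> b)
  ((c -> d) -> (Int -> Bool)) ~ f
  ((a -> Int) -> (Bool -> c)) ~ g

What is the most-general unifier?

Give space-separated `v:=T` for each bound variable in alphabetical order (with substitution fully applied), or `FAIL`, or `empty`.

step 1: unify e ~ (a -> b)  [subst: {-} | 2 pending]
  bind e := (a -> b)
step 2: unify ((c -> d) -> (Int -> Bool)) ~ f  [subst: {e:=(a -> b)} | 1 pending]
  bind f := ((c -> d) -> (Int -> Bool))
step 3: unify ((a -> Int) -> (Bool -> c)) ~ g  [subst: {e:=(a -> b), f:=((c -> d) -> (Int -> Bool))} | 0 pending]
  bind g := ((a -> Int) -> (Bool -> c))

Answer: e:=(a -> b) f:=((c -> d) -> (Int -> Bool)) g:=((a -> Int) -> (Bool -> c))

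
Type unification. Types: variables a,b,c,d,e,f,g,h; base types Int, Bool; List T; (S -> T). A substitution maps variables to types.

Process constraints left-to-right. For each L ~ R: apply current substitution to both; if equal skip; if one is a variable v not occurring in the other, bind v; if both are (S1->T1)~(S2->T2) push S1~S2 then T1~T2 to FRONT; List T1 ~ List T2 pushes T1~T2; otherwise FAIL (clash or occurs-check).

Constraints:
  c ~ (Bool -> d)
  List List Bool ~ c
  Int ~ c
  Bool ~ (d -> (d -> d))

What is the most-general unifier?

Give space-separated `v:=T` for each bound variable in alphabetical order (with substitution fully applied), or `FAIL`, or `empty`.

step 1: unify c ~ (Bool -> d)  [subst: {-} | 3 pending]
  bind c := (Bool -> d)
step 2: unify List List Bool ~ (Bool -> d)  [subst: {c:=(Bool -> d)} | 2 pending]
  clash: List List Bool vs (Bool -> d)

Answer: FAIL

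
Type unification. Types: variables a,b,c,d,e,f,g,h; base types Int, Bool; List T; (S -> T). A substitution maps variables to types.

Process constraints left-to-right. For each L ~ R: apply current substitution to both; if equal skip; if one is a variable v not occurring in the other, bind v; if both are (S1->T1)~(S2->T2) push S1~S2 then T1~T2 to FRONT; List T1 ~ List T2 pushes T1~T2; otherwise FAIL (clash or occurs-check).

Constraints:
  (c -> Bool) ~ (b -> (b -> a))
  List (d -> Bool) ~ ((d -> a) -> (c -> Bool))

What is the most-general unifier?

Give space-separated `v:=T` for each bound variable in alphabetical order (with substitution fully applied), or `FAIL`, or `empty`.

Answer: FAIL

Derivation:
step 1: unify (c -> Bool) ~ (b -> (b -> a))  [subst: {-} | 1 pending]
  -> decompose arrow: push c~b, Bool~(b -> a)
step 2: unify c ~ b  [subst: {-} | 2 pending]
  bind c := b
step 3: unify Bool ~ (b -> a)  [subst: {c:=b} | 1 pending]
  clash: Bool vs (b -> a)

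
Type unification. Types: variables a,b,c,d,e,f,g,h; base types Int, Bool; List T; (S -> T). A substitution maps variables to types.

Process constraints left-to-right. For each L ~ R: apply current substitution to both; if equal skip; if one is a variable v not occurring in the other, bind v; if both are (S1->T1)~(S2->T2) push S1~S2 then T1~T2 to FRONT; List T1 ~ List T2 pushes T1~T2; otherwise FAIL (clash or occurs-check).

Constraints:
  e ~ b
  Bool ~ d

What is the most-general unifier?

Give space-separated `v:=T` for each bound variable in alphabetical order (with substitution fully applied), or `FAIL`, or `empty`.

Answer: d:=Bool e:=b

Derivation:
step 1: unify e ~ b  [subst: {-} | 1 pending]
  bind e := b
step 2: unify Bool ~ d  [subst: {e:=b} | 0 pending]
  bind d := Bool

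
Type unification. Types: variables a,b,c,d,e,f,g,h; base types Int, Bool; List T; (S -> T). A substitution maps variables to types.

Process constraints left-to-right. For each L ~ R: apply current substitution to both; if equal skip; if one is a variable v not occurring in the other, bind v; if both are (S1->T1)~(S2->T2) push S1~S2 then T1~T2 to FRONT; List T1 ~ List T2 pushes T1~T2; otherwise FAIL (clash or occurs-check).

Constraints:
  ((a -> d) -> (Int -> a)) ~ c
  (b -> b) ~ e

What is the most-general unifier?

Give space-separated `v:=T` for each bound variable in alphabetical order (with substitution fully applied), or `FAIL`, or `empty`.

Answer: c:=((a -> d) -> (Int -> a)) e:=(b -> b)

Derivation:
step 1: unify ((a -> d) -> (Int -> a)) ~ c  [subst: {-} | 1 pending]
  bind c := ((a -> d) -> (Int -> a))
step 2: unify (b -> b) ~ e  [subst: {c:=((a -> d) -> (Int -> a))} | 0 pending]
  bind e := (b -> b)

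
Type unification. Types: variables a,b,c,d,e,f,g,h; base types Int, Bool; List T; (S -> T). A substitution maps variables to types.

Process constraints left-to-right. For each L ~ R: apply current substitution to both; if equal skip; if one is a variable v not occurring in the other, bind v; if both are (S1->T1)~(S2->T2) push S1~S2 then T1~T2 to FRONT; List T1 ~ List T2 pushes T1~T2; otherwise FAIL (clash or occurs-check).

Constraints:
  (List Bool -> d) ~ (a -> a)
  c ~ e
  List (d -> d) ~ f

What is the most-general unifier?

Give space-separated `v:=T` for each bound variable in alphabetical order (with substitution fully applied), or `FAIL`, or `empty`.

Answer: a:=List Bool c:=e d:=List Bool f:=List (List Bool -> List Bool)

Derivation:
step 1: unify (List Bool -> d) ~ (a -> a)  [subst: {-} | 2 pending]
  -> decompose arrow: push List Bool~a, d~a
step 2: unify List Bool ~ a  [subst: {-} | 3 pending]
  bind a := List Bool
step 3: unify d ~ List Bool  [subst: {a:=List Bool} | 2 pending]
  bind d := List Bool
step 4: unify c ~ e  [subst: {a:=List Bool, d:=List Bool} | 1 pending]
  bind c := e
step 5: unify List (List Bool -> List Bool) ~ f  [subst: {a:=List Bool, d:=List Bool, c:=e} | 0 pending]
  bind f := List (List Bool -> List Bool)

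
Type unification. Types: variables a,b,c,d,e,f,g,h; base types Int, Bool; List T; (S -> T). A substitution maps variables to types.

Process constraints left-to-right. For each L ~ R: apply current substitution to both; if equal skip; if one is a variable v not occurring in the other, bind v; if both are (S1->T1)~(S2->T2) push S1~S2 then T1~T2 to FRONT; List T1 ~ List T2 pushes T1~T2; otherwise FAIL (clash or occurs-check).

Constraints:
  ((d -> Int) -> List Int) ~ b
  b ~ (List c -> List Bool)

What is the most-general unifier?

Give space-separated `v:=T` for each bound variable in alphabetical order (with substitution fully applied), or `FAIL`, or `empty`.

step 1: unify ((d -> Int) -> List Int) ~ b  [subst: {-} | 1 pending]
  bind b := ((d -> Int) -> List Int)
step 2: unify ((d -> Int) -> List Int) ~ (List c -> List Bool)  [subst: {b:=((d -> Int) -> List Int)} | 0 pending]
  -> decompose arrow: push (d -> Int)~List c, List Int~List Bool
step 3: unify (d -> Int) ~ List c  [subst: {b:=((d -> Int) -> List Int)} | 1 pending]
  clash: (d -> Int) vs List c

Answer: FAIL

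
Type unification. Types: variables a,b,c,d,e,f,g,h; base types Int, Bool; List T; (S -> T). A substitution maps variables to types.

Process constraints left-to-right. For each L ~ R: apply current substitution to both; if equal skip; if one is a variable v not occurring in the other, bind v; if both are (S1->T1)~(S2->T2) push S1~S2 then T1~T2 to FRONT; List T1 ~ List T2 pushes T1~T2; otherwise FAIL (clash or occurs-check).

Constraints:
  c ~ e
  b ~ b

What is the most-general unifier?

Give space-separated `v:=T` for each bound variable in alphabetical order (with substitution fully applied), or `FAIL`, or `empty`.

step 1: unify c ~ e  [subst: {-} | 1 pending]
  bind c := e
step 2: unify b ~ b  [subst: {c:=e} | 0 pending]
  -> identical, skip

Answer: c:=e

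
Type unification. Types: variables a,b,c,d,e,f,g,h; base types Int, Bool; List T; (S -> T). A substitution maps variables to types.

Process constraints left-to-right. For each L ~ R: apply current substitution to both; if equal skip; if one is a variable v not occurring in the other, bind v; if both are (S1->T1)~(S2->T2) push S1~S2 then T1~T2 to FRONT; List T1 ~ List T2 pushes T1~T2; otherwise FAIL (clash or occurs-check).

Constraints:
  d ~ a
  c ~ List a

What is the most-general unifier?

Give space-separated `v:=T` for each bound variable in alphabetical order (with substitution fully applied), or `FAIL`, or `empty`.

step 1: unify d ~ a  [subst: {-} | 1 pending]
  bind d := a
step 2: unify c ~ List a  [subst: {d:=a} | 0 pending]
  bind c := List a

Answer: c:=List a d:=a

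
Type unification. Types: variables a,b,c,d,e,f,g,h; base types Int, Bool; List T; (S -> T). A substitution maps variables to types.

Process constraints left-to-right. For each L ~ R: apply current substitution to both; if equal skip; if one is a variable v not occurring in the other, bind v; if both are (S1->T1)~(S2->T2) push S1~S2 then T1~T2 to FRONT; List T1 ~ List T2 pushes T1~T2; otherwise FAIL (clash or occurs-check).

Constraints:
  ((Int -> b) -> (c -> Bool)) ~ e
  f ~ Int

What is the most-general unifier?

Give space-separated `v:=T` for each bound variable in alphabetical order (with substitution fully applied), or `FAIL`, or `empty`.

step 1: unify ((Int -> b) -> (c -> Bool)) ~ e  [subst: {-} | 1 pending]
  bind e := ((Int -> b) -> (c -> Bool))
step 2: unify f ~ Int  [subst: {e:=((Int -> b) -> (c -> Bool))} | 0 pending]
  bind f := Int

Answer: e:=((Int -> b) -> (c -> Bool)) f:=Int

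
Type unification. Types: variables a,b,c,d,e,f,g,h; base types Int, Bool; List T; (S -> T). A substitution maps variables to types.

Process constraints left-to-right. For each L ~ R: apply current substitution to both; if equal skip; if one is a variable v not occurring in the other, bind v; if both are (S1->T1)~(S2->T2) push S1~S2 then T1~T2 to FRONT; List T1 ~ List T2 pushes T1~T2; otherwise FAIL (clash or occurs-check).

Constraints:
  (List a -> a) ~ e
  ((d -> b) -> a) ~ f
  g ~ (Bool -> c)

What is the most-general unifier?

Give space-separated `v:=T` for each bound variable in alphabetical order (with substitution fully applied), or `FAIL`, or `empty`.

Answer: e:=(List a -> a) f:=((d -> b) -> a) g:=(Bool -> c)

Derivation:
step 1: unify (List a -> a) ~ e  [subst: {-} | 2 pending]
  bind e := (List a -> a)
step 2: unify ((d -> b) -> a) ~ f  [subst: {e:=(List a -> a)} | 1 pending]
  bind f := ((d -> b) -> a)
step 3: unify g ~ (Bool -> c)  [subst: {e:=(List a -> a), f:=((d -> b) -> a)} | 0 pending]
  bind g := (Bool -> c)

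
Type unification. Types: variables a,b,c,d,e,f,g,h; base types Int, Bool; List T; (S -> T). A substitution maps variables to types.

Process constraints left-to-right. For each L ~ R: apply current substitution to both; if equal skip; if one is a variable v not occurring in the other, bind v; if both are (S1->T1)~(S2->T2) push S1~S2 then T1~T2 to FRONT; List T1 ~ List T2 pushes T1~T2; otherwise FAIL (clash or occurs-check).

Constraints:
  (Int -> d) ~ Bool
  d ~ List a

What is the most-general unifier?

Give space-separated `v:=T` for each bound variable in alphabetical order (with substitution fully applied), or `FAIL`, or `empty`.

step 1: unify (Int -> d) ~ Bool  [subst: {-} | 1 pending]
  clash: (Int -> d) vs Bool

Answer: FAIL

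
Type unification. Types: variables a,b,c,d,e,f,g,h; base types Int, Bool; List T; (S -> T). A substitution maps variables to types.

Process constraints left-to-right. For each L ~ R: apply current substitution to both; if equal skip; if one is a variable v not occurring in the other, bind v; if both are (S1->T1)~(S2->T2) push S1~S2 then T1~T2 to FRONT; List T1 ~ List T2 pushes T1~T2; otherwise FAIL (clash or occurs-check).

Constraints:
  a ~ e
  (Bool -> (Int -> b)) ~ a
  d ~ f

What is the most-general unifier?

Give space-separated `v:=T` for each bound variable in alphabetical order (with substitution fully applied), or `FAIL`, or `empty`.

Answer: a:=(Bool -> (Int -> b)) d:=f e:=(Bool -> (Int -> b))

Derivation:
step 1: unify a ~ e  [subst: {-} | 2 pending]
  bind a := e
step 2: unify (Bool -> (Int -> b)) ~ e  [subst: {a:=e} | 1 pending]
  bind e := (Bool -> (Int -> b))
step 3: unify d ~ f  [subst: {a:=e, e:=(Bool -> (Int -> b))} | 0 pending]
  bind d := f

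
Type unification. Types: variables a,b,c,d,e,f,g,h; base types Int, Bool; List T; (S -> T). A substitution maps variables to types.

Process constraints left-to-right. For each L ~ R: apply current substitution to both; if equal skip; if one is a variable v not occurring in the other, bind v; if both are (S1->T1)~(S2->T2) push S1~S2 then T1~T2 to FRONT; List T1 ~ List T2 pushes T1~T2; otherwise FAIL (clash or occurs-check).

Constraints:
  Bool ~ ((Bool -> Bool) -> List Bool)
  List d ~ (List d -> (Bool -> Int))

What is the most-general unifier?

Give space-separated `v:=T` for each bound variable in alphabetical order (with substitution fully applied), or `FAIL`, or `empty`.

Answer: FAIL

Derivation:
step 1: unify Bool ~ ((Bool -> Bool) -> List Bool)  [subst: {-} | 1 pending]
  clash: Bool vs ((Bool -> Bool) -> List Bool)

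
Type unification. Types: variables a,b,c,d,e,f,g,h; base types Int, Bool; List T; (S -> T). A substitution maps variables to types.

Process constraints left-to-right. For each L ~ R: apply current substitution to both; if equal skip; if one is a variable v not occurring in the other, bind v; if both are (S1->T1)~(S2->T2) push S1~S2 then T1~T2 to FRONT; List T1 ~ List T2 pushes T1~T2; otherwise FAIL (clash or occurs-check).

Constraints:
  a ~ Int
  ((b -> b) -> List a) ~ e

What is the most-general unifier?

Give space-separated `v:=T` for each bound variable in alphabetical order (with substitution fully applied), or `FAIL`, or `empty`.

Answer: a:=Int e:=((b -> b) -> List Int)

Derivation:
step 1: unify a ~ Int  [subst: {-} | 1 pending]
  bind a := Int
step 2: unify ((b -> b) -> List Int) ~ e  [subst: {a:=Int} | 0 pending]
  bind e := ((b -> b) -> List Int)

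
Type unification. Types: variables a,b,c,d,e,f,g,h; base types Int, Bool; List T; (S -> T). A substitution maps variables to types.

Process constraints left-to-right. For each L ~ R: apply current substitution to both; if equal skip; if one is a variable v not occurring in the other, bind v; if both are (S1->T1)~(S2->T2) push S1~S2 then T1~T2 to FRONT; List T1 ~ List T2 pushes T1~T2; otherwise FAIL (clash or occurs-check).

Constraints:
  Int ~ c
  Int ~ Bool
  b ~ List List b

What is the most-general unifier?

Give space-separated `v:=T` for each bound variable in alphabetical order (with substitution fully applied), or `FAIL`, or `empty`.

Answer: FAIL

Derivation:
step 1: unify Int ~ c  [subst: {-} | 2 pending]
  bind c := Int
step 2: unify Int ~ Bool  [subst: {c:=Int} | 1 pending]
  clash: Int vs Bool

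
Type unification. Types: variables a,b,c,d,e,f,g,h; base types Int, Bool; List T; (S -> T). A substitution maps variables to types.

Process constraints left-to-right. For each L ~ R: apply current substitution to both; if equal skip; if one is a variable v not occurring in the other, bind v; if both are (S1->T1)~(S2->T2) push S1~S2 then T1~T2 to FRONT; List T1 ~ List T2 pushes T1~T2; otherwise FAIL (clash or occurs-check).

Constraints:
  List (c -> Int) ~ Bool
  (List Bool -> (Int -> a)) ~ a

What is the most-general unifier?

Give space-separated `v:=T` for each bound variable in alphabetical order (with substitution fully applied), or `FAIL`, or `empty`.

step 1: unify List (c -> Int) ~ Bool  [subst: {-} | 1 pending]
  clash: List (c -> Int) vs Bool

Answer: FAIL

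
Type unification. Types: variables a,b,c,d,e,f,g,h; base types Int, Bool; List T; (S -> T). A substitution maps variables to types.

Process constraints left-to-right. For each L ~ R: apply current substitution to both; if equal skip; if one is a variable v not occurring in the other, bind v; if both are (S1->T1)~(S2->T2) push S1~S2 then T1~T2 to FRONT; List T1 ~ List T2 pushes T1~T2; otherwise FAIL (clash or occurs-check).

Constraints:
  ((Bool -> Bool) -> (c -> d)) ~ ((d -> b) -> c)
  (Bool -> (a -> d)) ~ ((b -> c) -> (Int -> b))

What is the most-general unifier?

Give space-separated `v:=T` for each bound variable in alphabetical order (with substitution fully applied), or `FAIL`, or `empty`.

Answer: FAIL

Derivation:
step 1: unify ((Bool -> Bool) -> (c -> d)) ~ ((d -> b) -> c)  [subst: {-} | 1 pending]
  -> decompose arrow: push (Bool -> Bool)~(d -> b), (c -> d)~c
step 2: unify (Bool -> Bool) ~ (d -> b)  [subst: {-} | 2 pending]
  -> decompose arrow: push Bool~d, Bool~b
step 3: unify Bool ~ d  [subst: {-} | 3 pending]
  bind d := Bool
step 4: unify Bool ~ b  [subst: {d:=Bool} | 2 pending]
  bind b := Bool
step 5: unify (c -> Bool) ~ c  [subst: {d:=Bool, b:=Bool} | 1 pending]
  occurs-check fail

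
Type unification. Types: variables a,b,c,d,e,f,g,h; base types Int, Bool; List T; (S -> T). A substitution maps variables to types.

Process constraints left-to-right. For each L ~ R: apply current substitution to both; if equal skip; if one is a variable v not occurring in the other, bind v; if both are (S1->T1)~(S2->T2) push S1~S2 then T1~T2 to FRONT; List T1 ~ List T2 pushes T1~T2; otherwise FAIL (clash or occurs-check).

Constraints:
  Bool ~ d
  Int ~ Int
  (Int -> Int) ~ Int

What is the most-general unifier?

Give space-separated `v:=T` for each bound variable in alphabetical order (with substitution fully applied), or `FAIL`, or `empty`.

step 1: unify Bool ~ d  [subst: {-} | 2 pending]
  bind d := Bool
step 2: unify Int ~ Int  [subst: {d:=Bool} | 1 pending]
  -> identical, skip
step 3: unify (Int -> Int) ~ Int  [subst: {d:=Bool} | 0 pending]
  clash: (Int -> Int) vs Int

Answer: FAIL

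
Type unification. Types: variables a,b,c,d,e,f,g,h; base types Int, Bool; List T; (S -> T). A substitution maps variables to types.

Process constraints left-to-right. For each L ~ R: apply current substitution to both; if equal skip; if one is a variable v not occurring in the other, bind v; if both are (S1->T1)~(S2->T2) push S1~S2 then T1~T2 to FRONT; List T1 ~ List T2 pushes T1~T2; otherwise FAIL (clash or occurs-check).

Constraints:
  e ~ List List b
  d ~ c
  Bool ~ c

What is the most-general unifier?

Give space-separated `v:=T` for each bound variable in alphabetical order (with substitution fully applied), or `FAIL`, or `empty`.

step 1: unify e ~ List List b  [subst: {-} | 2 pending]
  bind e := List List b
step 2: unify d ~ c  [subst: {e:=List List b} | 1 pending]
  bind d := c
step 3: unify Bool ~ c  [subst: {e:=List List b, d:=c} | 0 pending]
  bind c := Bool

Answer: c:=Bool d:=Bool e:=List List b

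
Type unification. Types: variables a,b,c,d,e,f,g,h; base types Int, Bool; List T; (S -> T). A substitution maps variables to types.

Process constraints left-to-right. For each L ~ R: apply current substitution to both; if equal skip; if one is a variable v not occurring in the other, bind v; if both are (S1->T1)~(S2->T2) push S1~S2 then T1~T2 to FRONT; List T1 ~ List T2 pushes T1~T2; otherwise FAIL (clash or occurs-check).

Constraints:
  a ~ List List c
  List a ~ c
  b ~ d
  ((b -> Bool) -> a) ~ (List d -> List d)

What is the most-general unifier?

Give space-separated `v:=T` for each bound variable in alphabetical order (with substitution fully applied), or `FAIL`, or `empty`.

Answer: FAIL

Derivation:
step 1: unify a ~ List List c  [subst: {-} | 3 pending]
  bind a := List List c
step 2: unify List List List c ~ c  [subst: {a:=List List c} | 2 pending]
  occurs-check fail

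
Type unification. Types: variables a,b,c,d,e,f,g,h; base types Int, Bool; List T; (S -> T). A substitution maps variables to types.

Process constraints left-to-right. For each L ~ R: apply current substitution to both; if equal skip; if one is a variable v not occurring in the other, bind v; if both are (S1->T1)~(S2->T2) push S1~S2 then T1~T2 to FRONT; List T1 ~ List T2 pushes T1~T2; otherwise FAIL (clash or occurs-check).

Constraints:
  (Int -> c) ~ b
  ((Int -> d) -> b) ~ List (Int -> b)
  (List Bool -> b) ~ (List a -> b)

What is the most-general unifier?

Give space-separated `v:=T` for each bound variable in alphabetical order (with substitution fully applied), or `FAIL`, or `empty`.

Answer: FAIL

Derivation:
step 1: unify (Int -> c) ~ b  [subst: {-} | 2 pending]
  bind b := (Int -> c)
step 2: unify ((Int -> d) -> (Int -> c)) ~ List (Int -> (Int -> c))  [subst: {b:=(Int -> c)} | 1 pending]
  clash: ((Int -> d) -> (Int -> c)) vs List (Int -> (Int -> c))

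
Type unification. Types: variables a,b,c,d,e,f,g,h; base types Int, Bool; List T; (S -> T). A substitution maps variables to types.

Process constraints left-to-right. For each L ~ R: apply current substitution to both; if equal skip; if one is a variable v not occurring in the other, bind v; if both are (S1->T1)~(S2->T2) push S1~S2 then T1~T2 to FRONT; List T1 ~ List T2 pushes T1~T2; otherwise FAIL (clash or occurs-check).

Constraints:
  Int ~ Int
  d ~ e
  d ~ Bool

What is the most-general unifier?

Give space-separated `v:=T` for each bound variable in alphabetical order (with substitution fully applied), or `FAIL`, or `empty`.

step 1: unify Int ~ Int  [subst: {-} | 2 pending]
  -> identical, skip
step 2: unify d ~ e  [subst: {-} | 1 pending]
  bind d := e
step 3: unify e ~ Bool  [subst: {d:=e} | 0 pending]
  bind e := Bool

Answer: d:=Bool e:=Bool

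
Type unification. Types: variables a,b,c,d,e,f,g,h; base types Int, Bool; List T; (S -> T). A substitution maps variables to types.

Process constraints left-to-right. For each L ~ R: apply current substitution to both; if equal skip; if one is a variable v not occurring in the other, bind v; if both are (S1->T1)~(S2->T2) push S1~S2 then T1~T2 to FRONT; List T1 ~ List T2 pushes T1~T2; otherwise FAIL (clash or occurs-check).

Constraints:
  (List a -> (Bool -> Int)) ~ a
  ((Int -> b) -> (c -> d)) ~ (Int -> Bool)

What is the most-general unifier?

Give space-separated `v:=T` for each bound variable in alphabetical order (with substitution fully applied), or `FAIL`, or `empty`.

Answer: FAIL

Derivation:
step 1: unify (List a -> (Bool -> Int)) ~ a  [subst: {-} | 1 pending]
  occurs-check fail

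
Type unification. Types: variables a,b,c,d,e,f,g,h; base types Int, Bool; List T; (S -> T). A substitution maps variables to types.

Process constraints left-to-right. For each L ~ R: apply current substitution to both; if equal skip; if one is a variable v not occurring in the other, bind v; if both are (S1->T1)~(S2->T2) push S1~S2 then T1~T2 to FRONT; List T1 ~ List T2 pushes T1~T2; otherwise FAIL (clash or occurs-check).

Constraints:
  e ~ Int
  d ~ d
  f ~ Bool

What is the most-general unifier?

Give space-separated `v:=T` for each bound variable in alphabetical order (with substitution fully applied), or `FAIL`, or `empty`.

Answer: e:=Int f:=Bool

Derivation:
step 1: unify e ~ Int  [subst: {-} | 2 pending]
  bind e := Int
step 2: unify d ~ d  [subst: {e:=Int} | 1 pending]
  -> identical, skip
step 3: unify f ~ Bool  [subst: {e:=Int} | 0 pending]
  bind f := Bool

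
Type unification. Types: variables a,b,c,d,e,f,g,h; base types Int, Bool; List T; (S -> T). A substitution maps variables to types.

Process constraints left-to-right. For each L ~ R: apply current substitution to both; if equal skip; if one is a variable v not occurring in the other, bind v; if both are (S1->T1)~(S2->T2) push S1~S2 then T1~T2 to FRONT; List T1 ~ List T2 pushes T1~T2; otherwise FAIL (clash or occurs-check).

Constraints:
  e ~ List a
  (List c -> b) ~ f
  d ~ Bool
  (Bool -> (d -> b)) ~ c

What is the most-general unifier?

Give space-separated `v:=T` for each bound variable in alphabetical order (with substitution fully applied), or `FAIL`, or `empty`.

Answer: c:=(Bool -> (Bool -> b)) d:=Bool e:=List a f:=(List (Bool -> (Bool -> b)) -> b)

Derivation:
step 1: unify e ~ List a  [subst: {-} | 3 pending]
  bind e := List a
step 2: unify (List c -> b) ~ f  [subst: {e:=List a} | 2 pending]
  bind f := (List c -> b)
step 3: unify d ~ Bool  [subst: {e:=List a, f:=(List c -> b)} | 1 pending]
  bind d := Bool
step 4: unify (Bool -> (Bool -> b)) ~ c  [subst: {e:=List a, f:=(List c -> b), d:=Bool} | 0 pending]
  bind c := (Bool -> (Bool -> b))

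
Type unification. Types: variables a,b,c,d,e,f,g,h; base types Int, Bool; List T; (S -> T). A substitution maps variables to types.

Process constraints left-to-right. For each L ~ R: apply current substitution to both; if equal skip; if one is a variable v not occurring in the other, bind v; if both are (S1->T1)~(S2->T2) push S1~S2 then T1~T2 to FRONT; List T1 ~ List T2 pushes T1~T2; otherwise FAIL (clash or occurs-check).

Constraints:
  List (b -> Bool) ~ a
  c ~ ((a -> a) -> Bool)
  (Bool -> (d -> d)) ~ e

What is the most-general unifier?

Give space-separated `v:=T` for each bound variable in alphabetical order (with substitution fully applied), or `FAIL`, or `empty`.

Answer: a:=List (b -> Bool) c:=((List (b -> Bool) -> List (b -> Bool)) -> Bool) e:=(Bool -> (d -> d))

Derivation:
step 1: unify List (b -> Bool) ~ a  [subst: {-} | 2 pending]
  bind a := List (b -> Bool)
step 2: unify c ~ ((List (b -> Bool) -> List (b -> Bool)) -> Bool)  [subst: {a:=List (b -> Bool)} | 1 pending]
  bind c := ((List (b -> Bool) -> List (b -> Bool)) -> Bool)
step 3: unify (Bool -> (d -> d)) ~ e  [subst: {a:=List (b -> Bool), c:=((List (b -> Bool) -> List (b -> Bool)) -> Bool)} | 0 pending]
  bind e := (Bool -> (d -> d))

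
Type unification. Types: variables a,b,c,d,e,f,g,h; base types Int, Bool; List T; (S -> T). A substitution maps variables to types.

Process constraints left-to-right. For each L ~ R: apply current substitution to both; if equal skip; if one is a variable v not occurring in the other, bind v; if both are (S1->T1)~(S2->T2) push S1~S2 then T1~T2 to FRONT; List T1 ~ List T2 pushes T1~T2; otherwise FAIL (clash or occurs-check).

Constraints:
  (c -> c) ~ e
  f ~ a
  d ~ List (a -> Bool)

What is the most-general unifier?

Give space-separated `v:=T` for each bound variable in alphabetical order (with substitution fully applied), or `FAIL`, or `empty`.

Answer: d:=List (a -> Bool) e:=(c -> c) f:=a

Derivation:
step 1: unify (c -> c) ~ e  [subst: {-} | 2 pending]
  bind e := (c -> c)
step 2: unify f ~ a  [subst: {e:=(c -> c)} | 1 pending]
  bind f := a
step 3: unify d ~ List (a -> Bool)  [subst: {e:=(c -> c), f:=a} | 0 pending]
  bind d := List (a -> Bool)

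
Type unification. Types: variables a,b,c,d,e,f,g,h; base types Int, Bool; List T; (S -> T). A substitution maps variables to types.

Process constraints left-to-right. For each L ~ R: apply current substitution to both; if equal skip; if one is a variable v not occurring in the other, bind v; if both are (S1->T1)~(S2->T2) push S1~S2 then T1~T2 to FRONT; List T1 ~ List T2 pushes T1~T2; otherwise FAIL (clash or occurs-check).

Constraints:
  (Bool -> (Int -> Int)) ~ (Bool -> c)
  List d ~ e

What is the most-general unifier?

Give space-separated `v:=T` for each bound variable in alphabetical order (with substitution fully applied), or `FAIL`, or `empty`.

Answer: c:=(Int -> Int) e:=List d

Derivation:
step 1: unify (Bool -> (Int -> Int)) ~ (Bool -> c)  [subst: {-} | 1 pending]
  -> decompose arrow: push Bool~Bool, (Int -> Int)~c
step 2: unify Bool ~ Bool  [subst: {-} | 2 pending]
  -> identical, skip
step 3: unify (Int -> Int) ~ c  [subst: {-} | 1 pending]
  bind c := (Int -> Int)
step 4: unify List d ~ e  [subst: {c:=(Int -> Int)} | 0 pending]
  bind e := List d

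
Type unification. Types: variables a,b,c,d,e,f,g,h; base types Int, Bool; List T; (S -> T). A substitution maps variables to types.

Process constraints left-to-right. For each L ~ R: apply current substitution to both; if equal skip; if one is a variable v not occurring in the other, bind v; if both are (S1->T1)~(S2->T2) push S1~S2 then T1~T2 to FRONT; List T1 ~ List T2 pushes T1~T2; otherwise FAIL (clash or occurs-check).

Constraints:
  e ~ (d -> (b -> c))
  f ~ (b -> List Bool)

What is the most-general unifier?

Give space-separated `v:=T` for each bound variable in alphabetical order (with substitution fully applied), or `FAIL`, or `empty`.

step 1: unify e ~ (d -> (b -> c))  [subst: {-} | 1 pending]
  bind e := (d -> (b -> c))
step 2: unify f ~ (b -> List Bool)  [subst: {e:=(d -> (b -> c))} | 0 pending]
  bind f := (b -> List Bool)

Answer: e:=(d -> (b -> c)) f:=(b -> List Bool)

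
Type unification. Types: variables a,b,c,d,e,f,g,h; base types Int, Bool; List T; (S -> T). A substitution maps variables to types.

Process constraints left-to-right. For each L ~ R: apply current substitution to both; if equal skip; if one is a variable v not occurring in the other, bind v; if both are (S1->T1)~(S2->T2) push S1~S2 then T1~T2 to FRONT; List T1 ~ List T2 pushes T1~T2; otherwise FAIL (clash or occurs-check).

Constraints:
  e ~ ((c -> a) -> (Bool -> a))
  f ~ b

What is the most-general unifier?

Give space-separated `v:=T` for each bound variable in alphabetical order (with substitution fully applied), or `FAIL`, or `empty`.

Answer: e:=((c -> a) -> (Bool -> a)) f:=b

Derivation:
step 1: unify e ~ ((c -> a) -> (Bool -> a))  [subst: {-} | 1 pending]
  bind e := ((c -> a) -> (Bool -> a))
step 2: unify f ~ b  [subst: {e:=((c -> a) -> (Bool -> a))} | 0 pending]
  bind f := b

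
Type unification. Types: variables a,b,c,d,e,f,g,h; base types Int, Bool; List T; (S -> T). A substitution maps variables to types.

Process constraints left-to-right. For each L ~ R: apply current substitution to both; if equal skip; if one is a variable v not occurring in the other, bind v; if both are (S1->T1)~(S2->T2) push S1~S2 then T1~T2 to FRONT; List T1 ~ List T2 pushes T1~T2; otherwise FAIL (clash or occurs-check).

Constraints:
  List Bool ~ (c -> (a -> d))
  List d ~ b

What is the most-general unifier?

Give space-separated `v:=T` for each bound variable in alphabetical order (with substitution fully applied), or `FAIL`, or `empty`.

step 1: unify List Bool ~ (c -> (a -> d))  [subst: {-} | 1 pending]
  clash: List Bool vs (c -> (a -> d))

Answer: FAIL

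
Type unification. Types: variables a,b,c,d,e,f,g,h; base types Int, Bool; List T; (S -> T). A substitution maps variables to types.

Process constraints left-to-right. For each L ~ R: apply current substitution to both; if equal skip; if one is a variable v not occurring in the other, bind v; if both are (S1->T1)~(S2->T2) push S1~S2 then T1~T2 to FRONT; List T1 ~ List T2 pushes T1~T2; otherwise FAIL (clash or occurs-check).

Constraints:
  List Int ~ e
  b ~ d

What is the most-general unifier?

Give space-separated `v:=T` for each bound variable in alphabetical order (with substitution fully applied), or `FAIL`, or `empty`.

Answer: b:=d e:=List Int

Derivation:
step 1: unify List Int ~ e  [subst: {-} | 1 pending]
  bind e := List Int
step 2: unify b ~ d  [subst: {e:=List Int} | 0 pending]
  bind b := d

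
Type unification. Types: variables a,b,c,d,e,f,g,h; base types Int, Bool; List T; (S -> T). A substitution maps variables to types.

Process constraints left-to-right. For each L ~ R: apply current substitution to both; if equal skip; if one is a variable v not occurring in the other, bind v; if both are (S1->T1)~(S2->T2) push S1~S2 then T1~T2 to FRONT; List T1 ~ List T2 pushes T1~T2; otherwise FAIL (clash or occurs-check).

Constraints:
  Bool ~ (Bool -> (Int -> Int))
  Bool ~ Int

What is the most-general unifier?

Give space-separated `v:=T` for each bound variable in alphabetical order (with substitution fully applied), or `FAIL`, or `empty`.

Answer: FAIL

Derivation:
step 1: unify Bool ~ (Bool -> (Int -> Int))  [subst: {-} | 1 pending]
  clash: Bool vs (Bool -> (Int -> Int))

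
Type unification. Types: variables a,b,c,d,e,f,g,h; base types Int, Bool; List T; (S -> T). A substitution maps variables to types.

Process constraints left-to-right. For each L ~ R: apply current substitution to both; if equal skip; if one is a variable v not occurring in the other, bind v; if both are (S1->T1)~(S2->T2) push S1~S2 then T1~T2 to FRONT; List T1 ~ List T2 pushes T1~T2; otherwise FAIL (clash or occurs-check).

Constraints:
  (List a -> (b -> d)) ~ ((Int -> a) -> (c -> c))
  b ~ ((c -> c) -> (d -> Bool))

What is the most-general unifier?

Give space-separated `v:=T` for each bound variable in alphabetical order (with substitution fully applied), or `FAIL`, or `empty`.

Answer: FAIL

Derivation:
step 1: unify (List a -> (b -> d)) ~ ((Int -> a) -> (c -> c))  [subst: {-} | 1 pending]
  -> decompose arrow: push List a~(Int -> a), (b -> d)~(c -> c)
step 2: unify List a ~ (Int -> a)  [subst: {-} | 2 pending]
  clash: List a vs (Int -> a)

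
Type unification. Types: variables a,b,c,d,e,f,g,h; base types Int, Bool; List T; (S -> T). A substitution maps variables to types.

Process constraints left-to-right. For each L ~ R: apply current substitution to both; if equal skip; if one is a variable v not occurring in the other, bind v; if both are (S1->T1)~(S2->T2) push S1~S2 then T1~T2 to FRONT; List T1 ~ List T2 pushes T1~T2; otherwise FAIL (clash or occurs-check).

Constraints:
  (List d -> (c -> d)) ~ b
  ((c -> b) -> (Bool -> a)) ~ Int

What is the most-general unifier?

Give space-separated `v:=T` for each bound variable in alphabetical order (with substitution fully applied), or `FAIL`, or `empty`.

Answer: FAIL

Derivation:
step 1: unify (List d -> (c -> d)) ~ b  [subst: {-} | 1 pending]
  bind b := (List d -> (c -> d))
step 2: unify ((c -> (List d -> (c -> d))) -> (Bool -> a)) ~ Int  [subst: {b:=(List d -> (c -> d))} | 0 pending]
  clash: ((c -> (List d -> (c -> d))) -> (Bool -> a)) vs Int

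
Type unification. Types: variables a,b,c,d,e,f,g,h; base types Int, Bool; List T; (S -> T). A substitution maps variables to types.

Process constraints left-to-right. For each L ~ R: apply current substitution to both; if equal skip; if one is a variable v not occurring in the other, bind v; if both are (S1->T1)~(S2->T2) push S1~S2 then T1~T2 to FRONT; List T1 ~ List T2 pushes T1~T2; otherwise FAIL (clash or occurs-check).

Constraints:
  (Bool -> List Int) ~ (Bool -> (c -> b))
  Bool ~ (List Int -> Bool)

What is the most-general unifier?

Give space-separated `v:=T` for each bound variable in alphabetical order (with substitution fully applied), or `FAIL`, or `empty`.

Answer: FAIL

Derivation:
step 1: unify (Bool -> List Int) ~ (Bool -> (c -> b))  [subst: {-} | 1 pending]
  -> decompose arrow: push Bool~Bool, List Int~(c -> b)
step 2: unify Bool ~ Bool  [subst: {-} | 2 pending]
  -> identical, skip
step 3: unify List Int ~ (c -> b)  [subst: {-} | 1 pending]
  clash: List Int vs (c -> b)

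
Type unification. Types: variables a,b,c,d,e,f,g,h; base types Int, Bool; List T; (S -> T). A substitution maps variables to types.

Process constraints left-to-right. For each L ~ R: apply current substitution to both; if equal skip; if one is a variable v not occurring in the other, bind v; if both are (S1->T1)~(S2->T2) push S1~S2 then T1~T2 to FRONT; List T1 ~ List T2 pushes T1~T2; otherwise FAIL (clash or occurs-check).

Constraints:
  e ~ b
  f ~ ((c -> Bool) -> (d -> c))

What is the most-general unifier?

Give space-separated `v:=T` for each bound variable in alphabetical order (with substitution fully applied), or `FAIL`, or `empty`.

step 1: unify e ~ b  [subst: {-} | 1 pending]
  bind e := b
step 2: unify f ~ ((c -> Bool) -> (d -> c))  [subst: {e:=b} | 0 pending]
  bind f := ((c -> Bool) -> (d -> c))

Answer: e:=b f:=((c -> Bool) -> (d -> c))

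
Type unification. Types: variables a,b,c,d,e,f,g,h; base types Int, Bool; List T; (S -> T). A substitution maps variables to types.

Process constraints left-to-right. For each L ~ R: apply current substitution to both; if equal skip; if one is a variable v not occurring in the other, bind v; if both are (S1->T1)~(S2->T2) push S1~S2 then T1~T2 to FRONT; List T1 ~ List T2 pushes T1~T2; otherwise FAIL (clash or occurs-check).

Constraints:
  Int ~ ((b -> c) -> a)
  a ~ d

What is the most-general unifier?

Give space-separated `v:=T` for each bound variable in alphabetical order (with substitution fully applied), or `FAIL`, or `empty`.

step 1: unify Int ~ ((b -> c) -> a)  [subst: {-} | 1 pending]
  clash: Int vs ((b -> c) -> a)

Answer: FAIL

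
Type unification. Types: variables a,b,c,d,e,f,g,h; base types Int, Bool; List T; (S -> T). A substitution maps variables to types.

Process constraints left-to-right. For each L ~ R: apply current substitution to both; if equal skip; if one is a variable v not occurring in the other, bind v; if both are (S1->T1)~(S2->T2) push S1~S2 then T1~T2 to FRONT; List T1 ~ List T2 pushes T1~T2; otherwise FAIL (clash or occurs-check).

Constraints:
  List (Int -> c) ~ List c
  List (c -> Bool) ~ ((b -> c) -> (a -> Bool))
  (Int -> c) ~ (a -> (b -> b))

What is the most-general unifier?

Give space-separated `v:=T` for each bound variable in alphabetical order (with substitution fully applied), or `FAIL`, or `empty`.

Answer: FAIL

Derivation:
step 1: unify List (Int -> c) ~ List c  [subst: {-} | 2 pending]
  -> decompose List: push (Int -> c)~c
step 2: unify (Int -> c) ~ c  [subst: {-} | 2 pending]
  occurs-check fail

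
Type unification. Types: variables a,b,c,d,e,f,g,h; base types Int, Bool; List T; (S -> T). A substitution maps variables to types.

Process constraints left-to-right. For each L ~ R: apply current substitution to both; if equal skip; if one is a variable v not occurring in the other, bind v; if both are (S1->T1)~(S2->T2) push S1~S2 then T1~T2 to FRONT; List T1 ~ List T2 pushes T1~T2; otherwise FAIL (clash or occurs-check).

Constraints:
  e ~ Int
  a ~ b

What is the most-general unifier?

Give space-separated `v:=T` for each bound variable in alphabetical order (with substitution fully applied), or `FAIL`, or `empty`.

Answer: a:=b e:=Int

Derivation:
step 1: unify e ~ Int  [subst: {-} | 1 pending]
  bind e := Int
step 2: unify a ~ b  [subst: {e:=Int} | 0 pending]
  bind a := b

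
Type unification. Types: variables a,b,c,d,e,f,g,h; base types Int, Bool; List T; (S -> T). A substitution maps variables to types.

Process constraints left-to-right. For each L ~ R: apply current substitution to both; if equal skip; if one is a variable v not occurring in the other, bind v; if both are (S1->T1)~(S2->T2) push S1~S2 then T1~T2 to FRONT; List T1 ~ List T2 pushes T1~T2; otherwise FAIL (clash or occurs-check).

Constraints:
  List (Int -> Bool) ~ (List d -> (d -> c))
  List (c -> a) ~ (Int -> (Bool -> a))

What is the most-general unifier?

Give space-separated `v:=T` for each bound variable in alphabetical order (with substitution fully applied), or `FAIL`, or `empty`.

step 1: unify List (Int -> Bool) ~ (List d -> (d -> c))  [subst: {-} | 1 pending]
  clash: List (Int -> Bool) vs (List d -> (d -> c))

Answer: FAIL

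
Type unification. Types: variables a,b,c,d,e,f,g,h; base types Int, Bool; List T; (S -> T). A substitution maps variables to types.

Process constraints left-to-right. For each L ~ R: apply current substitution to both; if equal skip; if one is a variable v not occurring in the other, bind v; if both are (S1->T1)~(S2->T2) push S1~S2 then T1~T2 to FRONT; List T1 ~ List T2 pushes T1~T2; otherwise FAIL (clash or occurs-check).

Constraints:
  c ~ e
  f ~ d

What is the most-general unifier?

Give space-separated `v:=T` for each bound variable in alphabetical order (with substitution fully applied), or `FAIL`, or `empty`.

step 1: unify c ~ e  [subst: {-} | 1 pending]
  bind c := e
step 2: unify f ~ d  [subst: {c:=e} | 0 pending]
  bind f := d

Answer: c:=e f:=d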